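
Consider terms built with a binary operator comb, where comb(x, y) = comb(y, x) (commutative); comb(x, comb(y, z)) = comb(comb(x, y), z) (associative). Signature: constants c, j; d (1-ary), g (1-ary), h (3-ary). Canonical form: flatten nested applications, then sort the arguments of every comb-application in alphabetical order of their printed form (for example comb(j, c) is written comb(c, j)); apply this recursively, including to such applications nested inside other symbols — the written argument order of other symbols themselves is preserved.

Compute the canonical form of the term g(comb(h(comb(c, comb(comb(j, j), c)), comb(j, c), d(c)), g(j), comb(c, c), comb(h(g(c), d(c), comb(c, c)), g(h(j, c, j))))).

Answer: g(comb(c, c, g(h(j, c, j)), g(j), h(comb(c, c, j, j), comb(c, j), d(c)), h(g(c), d(c), comb(c, c))))

Derivation:
Descend into:  comb(h(comb(c, comb(comb(j, j), c)), comb(j, c), d(c)), g(j), comb(c, c), comb(h(g(c), d(c), comb(c, c)), g(h(j, c, j))))
Flatten:  comb(h(comb(c, comb(comb(j, j), c)), comb(j, c), d(c)), g(j), c, c, h(g(c), d(c), comb(c, c)), g(h(j, c, j)))
Canonicalize subterm:  h(comb(c, comb(comb(j, j), c)), comb(j, c), d(c))  →  h(comb(c, c, j, j), comb(c, j), d(c))
Order the arguments:  comb(c, c, g(h(j, c, j)), g(j), h(comb(c, c, j, j), comb(c, j), d(c)), h(g(c), d(c), comb(c, c)))
Put back:  g(comb(c, c, g(h(j, c, j)), g(j), h(comb(c, c, j, j), comb(c, j), d(c)), h(g(c), d(c), comb(c, c))))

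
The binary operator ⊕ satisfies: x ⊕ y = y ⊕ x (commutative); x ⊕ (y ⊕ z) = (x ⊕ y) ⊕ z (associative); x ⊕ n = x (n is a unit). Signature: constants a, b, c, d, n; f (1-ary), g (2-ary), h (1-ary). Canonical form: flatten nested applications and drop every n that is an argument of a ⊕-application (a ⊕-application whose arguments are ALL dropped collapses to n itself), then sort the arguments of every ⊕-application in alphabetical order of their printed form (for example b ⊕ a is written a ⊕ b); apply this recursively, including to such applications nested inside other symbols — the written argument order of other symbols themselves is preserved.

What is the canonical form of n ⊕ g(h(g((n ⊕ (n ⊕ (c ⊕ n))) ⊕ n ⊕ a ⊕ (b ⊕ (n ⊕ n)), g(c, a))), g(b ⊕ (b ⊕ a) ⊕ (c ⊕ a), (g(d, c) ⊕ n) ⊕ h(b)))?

Canonicalize subterm:  g(h(g((n ⊕ (n ⊕ (c ⊕ n))) ⊕ n ⊕ a ⊕ (b ⊕ (n ⊕ n)), g(c, a))), g(b ⊕ (b ⊕ a) ⊕ (c ⊕ a), (g(d, c) ⊕ n) ⊕ h(b)))  →  g(h(g(a ⊕ b ⊕ c, g(c, a))), g(a ⊕ a ⊕ b ⊕ b ⊕ c, g(d, c) ⊕ h(b)))
Drop the unit:  drop n
Sort arguments:  g(h(g(a ⊕ b ⊕ c, g(c, a))), g(a ⊕ a ⊕ b ⊕ b ⊕ c, g(d, c) ⊕ h(b)))

Answer: g(h(g(a ⊕ b ⊕ c, g(c, a))), g(a ⊕ a ⊕ b ⊕ b ⊕ c, g(d, c) ⊕ h(b)))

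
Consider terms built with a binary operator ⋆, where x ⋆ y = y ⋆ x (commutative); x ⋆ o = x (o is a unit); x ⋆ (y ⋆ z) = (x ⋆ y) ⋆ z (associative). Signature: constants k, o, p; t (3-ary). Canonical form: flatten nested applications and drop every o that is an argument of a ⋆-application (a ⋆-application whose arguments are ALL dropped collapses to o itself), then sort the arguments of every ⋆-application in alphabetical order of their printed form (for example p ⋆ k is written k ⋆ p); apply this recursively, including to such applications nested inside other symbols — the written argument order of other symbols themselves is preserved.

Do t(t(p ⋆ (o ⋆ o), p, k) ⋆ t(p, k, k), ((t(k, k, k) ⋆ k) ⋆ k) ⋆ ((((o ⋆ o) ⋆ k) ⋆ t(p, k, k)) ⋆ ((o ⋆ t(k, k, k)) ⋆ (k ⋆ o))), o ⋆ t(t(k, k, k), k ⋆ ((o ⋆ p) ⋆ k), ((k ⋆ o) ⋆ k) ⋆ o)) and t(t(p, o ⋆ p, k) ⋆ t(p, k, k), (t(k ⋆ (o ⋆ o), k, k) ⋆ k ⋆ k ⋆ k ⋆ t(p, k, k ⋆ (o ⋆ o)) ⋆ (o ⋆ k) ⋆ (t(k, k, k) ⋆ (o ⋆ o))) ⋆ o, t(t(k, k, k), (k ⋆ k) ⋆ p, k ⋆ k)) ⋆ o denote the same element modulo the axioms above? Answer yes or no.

Left:  t(t(p ⋆ (o ⋆ o), p, k) ⋆ t(p, k, k), ((t(k, k, k) ⋆ k) ⋆ k) ⋆ ((((o ⋆ o) ⋆ k) ⋆ t(p, k, k)) ⋆ ((o ⋆ t(k, k, k)) ⋆ (k ⋆ o))), o ⋆ t(t(k, k, k), k ⋆ ((o ⋆ p) ⋆ k), ((k ⋆ o) ⋆ k) ⋆ o))
  Work inside:  ((t(k, k, k) ⋆ k) ⋆ k) ⋆ ((((o ⋆ o) ⋆ k) ⋆ t(p, k, k)) ⋆ ((o ⋆ t(k, k, k)) ⋆ (k ⋆ o)))
  Flatten:  t(k, k, k) ⋆ k ⋆ k ⋆ o ⋆ o ⋆ k ⋆ t(p, k, k) ⋆ o ⋆ t(k, k, k) ⋆ k ⋆ o
  Drop the unit:  drop o (×4)
  Sort:  k ⋆ k ⋆ k ⋆ k ⋆ t(k, k, k) ⋆ t(k, k, k) ⋆ t(p, k, k)
  Reassemble:  t(t(p, k, k) ⋆ t(p, p, k), k ⋆ k ⋆ k ⋆ k ⋆ t(k, k, k) ⋆ t(k, k, k) ⋆ t(p, k, k), t(t(k, k, k), k ⋆ k ⋆ p, k ⋆ k))
Right:  t(t(p, o ⋆ p, k) ⋆ t(p, k, k), (t(k ⋆ (o ⋆ o), k, k) ⋆ k ⋆ k ⋆ k ⋆ t(p, k, k ⋆ (o ⋆ o)) ⋆ (o ⋆ k) ⋆ (t(k, k, k) ⋆ (o ⋆ o))) ⋆ o, t(t(k, k, k), (k ⋆ k) ⋆ p, k ⋆ k)) ⋆ o
  Canonicalize subterm:  t(t(p, o ⋆ p, k) ⋆ t(p, k, k), (t(k ⋆ (o ⋆ o), k, k) ⋆ k ⋆ k ⋆ k ⋆ t(p, k, k ⋆ (o ⋆ o)) ⋆ (o ⋆ k) ⋆ (t(k, k, k) ⋆ (o ⋆ o))) ⋆ o, t(t(k, k, k), (k ⋆ k) ⋆ p, k ⋆ k))  →  t(t(p, k, k) ⋆ t(p, p, k), k ⋆ k ⋆ k ⋆ k ⋆ t(k, k, k) ⋆ t(k, k, k) ⋆ t(p, k, k), t(t(k, k, k), k ⋆ k ⋆ p, k ⋆ k))
  Drop the unit:  drop o
  Sort arguments:  t(t(p, k, k) ⋆ t(p, p, k), k ⋆ k ⋆ k ⋆ k ⋆ t(k, k, k) ⋆ t(k, k, k) ⋆ t(p, k, k), t(t(k, k, k), k ⋆ k ⋆ p, k ⋆ k))

Answer: yes — both canonical forms are t(t(p, k, k) ⋆ t(p, p, k), k ⋆ k ⋆ k ⋆ k ⋆ t(k, k, k) ⋆ t(k, k, k) ⋆ t(p, k, k), t(t(k, k, k), k ⋆ k ⋆ p, k ⋆ k))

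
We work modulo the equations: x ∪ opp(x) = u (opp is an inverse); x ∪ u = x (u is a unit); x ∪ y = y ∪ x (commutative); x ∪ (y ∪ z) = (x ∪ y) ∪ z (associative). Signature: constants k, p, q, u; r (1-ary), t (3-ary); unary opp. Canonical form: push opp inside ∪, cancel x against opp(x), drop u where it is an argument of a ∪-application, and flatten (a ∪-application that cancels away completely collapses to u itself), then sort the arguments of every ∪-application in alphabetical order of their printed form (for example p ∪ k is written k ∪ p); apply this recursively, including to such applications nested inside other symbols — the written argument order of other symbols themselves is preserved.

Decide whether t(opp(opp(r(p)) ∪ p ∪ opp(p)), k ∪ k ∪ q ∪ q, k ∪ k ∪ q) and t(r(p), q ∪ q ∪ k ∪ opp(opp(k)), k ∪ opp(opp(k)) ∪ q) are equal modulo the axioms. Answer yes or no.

Left:  t(opp(opp(r(p)) ∪ p ∪ opp(p)), k ∪ k ∪ q ∪ q, k ∪ k ∪ q)
  Descend into:  opp(r(p)) ∪ p ∪ opp(p)
  Cancel inverse pairs:  p cancels
  Collect:  opp(r(p))
  Put back:  t(r(p), k ∪ k ∪ q ∪ q, k ∪ k ∪ q)
Right:  t(r(p), q ∪ q ∪ k ∪ opp(opp(k)), k ∪ opp(opp(k)) ∪ q)
  Work inside:  q ∪ q ∪ k ∪ opp(opp(k))
  Push opp inside:  distribute opp over ∪ and collapse double opp
  Collect:  q ∪ q ∪ k ∪ k
  Sort arguments:  k ∪ k ∪ q ∪ q
  Rebuild:  t(r(p), k ∪ k ∪ q ∪ q, k ∪ k ∪ q)

Answer: yes — both canonical forms are t(r(p), k ∪ k ∪ q ∪ q, k ∪ k ∪ q)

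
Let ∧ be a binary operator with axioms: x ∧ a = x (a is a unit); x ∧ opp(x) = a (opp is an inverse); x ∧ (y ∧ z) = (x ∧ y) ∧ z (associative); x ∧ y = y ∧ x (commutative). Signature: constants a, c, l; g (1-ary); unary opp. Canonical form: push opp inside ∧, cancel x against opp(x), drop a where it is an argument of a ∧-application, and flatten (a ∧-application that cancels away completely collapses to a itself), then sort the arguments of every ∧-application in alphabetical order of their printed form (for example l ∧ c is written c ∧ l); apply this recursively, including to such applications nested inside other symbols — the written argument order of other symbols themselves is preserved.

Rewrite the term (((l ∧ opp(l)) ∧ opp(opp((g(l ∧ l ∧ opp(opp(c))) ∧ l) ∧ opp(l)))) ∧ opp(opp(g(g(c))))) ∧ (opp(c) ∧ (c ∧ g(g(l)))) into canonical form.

Answer: g(c ∧ l ∧ l) ∧ g(g(c)) ∧ g(g(l))

Derivation:
Push opp inside:  distribute opp over ∧ and collapse double opp
Inverses cancel:  l cancels; c cancels
Collect:  g(c ∧ l ∧ l) ∧ g(g(c)) ∧ g(g(l))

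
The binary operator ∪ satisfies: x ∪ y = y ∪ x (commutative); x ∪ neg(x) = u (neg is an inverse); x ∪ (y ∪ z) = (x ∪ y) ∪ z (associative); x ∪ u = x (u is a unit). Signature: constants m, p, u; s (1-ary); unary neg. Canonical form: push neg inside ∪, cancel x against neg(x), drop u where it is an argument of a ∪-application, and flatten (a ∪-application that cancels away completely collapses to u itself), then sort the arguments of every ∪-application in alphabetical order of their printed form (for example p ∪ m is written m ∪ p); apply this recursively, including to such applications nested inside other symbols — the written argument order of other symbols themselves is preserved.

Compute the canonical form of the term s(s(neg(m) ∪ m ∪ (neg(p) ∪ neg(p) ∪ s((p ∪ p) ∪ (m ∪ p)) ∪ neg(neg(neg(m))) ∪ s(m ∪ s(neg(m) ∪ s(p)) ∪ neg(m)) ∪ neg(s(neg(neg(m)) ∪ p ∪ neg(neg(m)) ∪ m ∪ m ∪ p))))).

Work inside:  neg(m) ∪ m ∪ (neg(p) ∪ neg(p) ∪ s((p ∪ p) ∪ (m ∪ p)) ∪ neg(neg(neg(m))) ∪ s(m ∪ s(neg(m) ∪ s(p)) ∪ neg(m)) ∪ neg(s(neg(neg(m)) ∪ p ∪ neg(neg(m)) ∪ m ∪ m ∪ p)))
Push neg inside:  distribute neg over ∪ and collapse double neg
Collect terms:  neg(m) ∪ neg(p) ∪ neg(p) ∪ s(m ∪ p ∪ p ∪ p) ∪ s(s(neg(m) ∪ s(p))) ∪ neg(s(m ∪ m ∪ m ∪ m ∪ p ∪ p))
Order the arguments:  neg(m) ∪ neg(p) ∪ neg(p) ∪ neg(s(m ∪ m ∪ m ∪ m ∪ p ∪ p)) ∪ s(m ∪ p ∪ p ∪ p) ∪ s(s(neg(m) ∪ s(p)))
Reassemble:  s(s(neg(m) ∪ neg(p) ∪ neg(p) ∪ neg(s(m ∪ m ∪ m ∪ m ∪ p ∪ p)) ∪ s(m ∪ p ∪ p ∪ p) ∪ s(s(neg(m) ∪ s(p)))))

Answer: s(s(neg(m) ∪ neg(p) ∪ neg(p) ∪ neg(s(m ∪ m ∪ m ∪ m ∪ p ∪ p)) ∪ s(m ∪ p ∪ p ∪ p) ∪ s(s(neg(m) ∪ s(p)))))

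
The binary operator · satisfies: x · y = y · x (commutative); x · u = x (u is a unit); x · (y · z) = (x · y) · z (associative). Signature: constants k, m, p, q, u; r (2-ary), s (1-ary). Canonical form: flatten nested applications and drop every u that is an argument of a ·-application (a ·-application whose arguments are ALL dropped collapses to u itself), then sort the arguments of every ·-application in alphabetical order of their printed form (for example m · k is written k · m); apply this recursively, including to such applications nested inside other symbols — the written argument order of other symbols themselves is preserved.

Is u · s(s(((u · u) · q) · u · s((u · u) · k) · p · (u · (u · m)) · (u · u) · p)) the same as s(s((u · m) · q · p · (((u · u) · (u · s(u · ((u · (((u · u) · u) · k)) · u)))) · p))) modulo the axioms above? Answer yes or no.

Answer: yes — both canonical forms are s(s(m · p · p · q · s(k)))

Derivation:
Left:  u · s(s(((u · u) · q) · u · s((u · u) · k) · p · (u · (u · m)) · (u · u) · p))
  Canonicalize subterm:  s(s(((u · u) · q) · u · s((u · u) · k) · p · (u · (u · m)) · (u · u) · p))  →  s(s(m · p · p · q · s(k)))
  Units out:  drop u
  Sort:  s(s(m · p · p · q · s(k)))
Right:  s(s((u · m) · q · p · (((u · u) · (u · s(u · ((u · (((u · u) · u) · k)) · u)))) · p)))
  Work inside:  (u · m) · q · p · (((u · u) · (u · s(u · ((u · (((u · u) · u) · k)) · u)))) · p)
  Un-nest:  u · m · q · p · u · u · u · s(u · ((u · (((u · u) · u) · k)) · u)) · p
  Simplify inside:  s(u · ((u · (((u · u) · u) · k)) · u))  →  s(k)
  Units out:  drop u (×4)
  Sort:  m · p · p · q · s(k)
  Put back:  s(s(m · p · p · q · s(k)))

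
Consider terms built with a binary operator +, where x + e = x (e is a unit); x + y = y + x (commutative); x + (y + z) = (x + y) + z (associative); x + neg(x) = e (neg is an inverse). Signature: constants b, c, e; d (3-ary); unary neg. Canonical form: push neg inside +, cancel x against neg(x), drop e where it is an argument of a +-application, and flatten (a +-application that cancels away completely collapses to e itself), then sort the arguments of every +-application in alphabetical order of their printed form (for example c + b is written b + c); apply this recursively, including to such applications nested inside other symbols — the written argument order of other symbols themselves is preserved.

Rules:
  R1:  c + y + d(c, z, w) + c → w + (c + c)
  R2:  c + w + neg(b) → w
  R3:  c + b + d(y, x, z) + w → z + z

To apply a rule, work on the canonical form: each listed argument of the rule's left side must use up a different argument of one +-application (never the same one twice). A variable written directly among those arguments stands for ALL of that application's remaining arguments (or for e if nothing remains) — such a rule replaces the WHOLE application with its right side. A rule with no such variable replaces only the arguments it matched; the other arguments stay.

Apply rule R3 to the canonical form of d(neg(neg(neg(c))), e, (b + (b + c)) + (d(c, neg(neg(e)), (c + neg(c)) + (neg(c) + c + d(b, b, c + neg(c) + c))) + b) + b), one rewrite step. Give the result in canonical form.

Canonical form:  d(neg(c), e, b + b + b + b + c + d(c, e, d(b, b, c)))
Apply R3:  consuming b, c, d(c, e, d(b, b, c));  w := b + b + b, x := e, y := c, z := d(b, b, c)
Every leftover argument binds to the variable; the entire application is replaced.
New term:  d(neg(c), e, d(b, b, c) + d(b, b, c))

Answer: d(neg(c), e, d(b, b, c) + d(b, b, c))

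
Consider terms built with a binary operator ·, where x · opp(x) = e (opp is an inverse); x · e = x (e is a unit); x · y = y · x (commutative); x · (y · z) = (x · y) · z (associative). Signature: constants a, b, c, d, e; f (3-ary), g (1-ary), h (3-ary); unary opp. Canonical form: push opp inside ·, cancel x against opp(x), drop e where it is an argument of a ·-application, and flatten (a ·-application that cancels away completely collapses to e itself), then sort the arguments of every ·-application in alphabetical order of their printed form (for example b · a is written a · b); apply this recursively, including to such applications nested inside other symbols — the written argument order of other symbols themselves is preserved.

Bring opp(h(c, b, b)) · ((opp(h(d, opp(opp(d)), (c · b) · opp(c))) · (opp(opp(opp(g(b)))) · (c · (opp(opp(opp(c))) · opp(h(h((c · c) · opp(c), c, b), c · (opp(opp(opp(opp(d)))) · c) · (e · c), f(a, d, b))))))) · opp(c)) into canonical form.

Answer: opp(c) · opp(g(b)) · opp(h(c, b, b)) · opp(h(d, d, b)) · opp(h(h(c, c, b), c · c · c · d, f(a, d, b)))

Derivation:
Push opp inside:  distribute opp over · and collapse double opp
Collect:  opp(h(c, b, b)) · opp(h(d, d, b)) · opp(g(b)) · opp(c) · opp(h(h(c, c, b), c · c · c · d, f(a, d, b)))
Sort arguments:  opp(c) · opp(g(b)) · opp(h(c, b, b)) · opp(h(d, d, b)) · opp(h(h(c, c, b), c · c · c · d, f(a, d, b)))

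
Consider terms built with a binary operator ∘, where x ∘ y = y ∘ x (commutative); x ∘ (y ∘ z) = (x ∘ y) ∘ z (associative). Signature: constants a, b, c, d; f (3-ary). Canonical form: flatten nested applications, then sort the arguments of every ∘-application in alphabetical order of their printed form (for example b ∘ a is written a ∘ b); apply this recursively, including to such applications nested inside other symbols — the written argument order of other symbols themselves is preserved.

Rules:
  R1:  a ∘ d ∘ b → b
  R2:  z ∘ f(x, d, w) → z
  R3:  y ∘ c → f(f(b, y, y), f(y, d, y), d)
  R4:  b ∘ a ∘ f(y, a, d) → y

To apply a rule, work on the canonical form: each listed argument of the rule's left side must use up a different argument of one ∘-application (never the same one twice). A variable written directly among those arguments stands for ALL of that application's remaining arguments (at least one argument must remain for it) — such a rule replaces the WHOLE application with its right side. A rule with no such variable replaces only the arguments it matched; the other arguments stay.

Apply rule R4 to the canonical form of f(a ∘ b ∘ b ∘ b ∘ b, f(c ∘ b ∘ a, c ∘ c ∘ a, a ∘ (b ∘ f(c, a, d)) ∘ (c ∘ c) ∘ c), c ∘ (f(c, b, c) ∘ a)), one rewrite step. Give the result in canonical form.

Canonical form:  f(a ∘ b ∘ b ∘ b ∘ b, f(a ∘ b ∘ c, a ∘ c ∘ c, a ∘ b ∘ c ∘ c ∘ c ∘ f(c, a, d)), a ∘ c ∘ f(c, b, c))
R4 matches:  uses a, b, f(c, a, d);  y := c
New term:  f(a ∘ b ∘ b ∘ b ∘ b, f(a ∘ b ∘ c, a ∘ c ∘ c, c ∘ c ∘ c ∘ c), a ∘ c ∘ f(c, b, c))

Answer: f(a ∘ b ∘ b ∘ b ∘ b, f(a ∘ b ∘ c, a ∘ c ∘ c, c ∘ c ∘ c ∘ c), a ∘ c ∘ f(c, b, c))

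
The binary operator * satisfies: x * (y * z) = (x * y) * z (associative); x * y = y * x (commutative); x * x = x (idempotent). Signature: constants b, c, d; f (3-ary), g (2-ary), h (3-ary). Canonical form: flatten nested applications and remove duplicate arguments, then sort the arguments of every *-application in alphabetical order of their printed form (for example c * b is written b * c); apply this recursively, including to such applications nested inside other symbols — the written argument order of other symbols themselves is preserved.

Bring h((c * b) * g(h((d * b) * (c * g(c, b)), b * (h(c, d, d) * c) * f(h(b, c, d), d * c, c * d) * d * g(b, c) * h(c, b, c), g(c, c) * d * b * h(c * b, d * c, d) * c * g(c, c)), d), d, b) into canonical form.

Work inside:  (c * b) * g(h((d * b) * (c * g(c, b)), b * (h(c, d, d) * c) * f(h(b, c, d), d * c, c * d) * d * g(b, c) * h(c, b, c), g(c, c) * d * b * h(c * b, d * c, d) * c * g(c, c)), d)
Merge nested applications:  c * b * g(h((d * b) * (c * g(c, b)), b * (h(c, d, d) * c) * f(h(b, c, d), d * c, c * d) * d * g(b, c) * h(c, b, c), g(c, c) * d * b * h(c * b, d * c, d) * c * g(c, c)), d)
Canonicalize subterm:  g(h((d * b) * (c * g(c, b)), b * (h(c, d, d) * c) * f(h(b, c, d), d * c, c * d) * d * g(b, c) * h(c, b, c), g(c, c) * d * b * h(c * b, d * c, d) * c * g(c, c)), d)  →  g(h(b * c * d * g(c, b), b * c * d * f(h(b, c, d), c * d, c * d) * g(b, c) * h(c, b, c) * h(c, d, d), b * c * d * g(c, c) * h(b * c, c * d, d)), d)
Sort:  b * c * g(h(b * c * d * g(c, b), b * c * d * f(h(b, c, d), c * d, c * d) * g(b, c) * h(c, b, c) * h(c, d, d), b * c * d * g(c, c) * h(b * c, c * d, d)), d)
Put back:  h(b * c * g(h(b * c * d * g(c, b), b * c * d * f(h(b, c, d), c * d, c * d) * g(b, c) * h(c, b, c) * h(c, d, d), b * c * d * g(c, c) * h(b * c, c * d, d)), d), d, b)

Answer: h(b * c * g(h(b * c * d * g(c, b), b * c * d * f(h(b, c, d), c * d, c * d) * g(b, c) * h(c, b, c) * h(c, d, d), b * c * d * g(c, c) * h(b * c, c * d, d)), d), d, b)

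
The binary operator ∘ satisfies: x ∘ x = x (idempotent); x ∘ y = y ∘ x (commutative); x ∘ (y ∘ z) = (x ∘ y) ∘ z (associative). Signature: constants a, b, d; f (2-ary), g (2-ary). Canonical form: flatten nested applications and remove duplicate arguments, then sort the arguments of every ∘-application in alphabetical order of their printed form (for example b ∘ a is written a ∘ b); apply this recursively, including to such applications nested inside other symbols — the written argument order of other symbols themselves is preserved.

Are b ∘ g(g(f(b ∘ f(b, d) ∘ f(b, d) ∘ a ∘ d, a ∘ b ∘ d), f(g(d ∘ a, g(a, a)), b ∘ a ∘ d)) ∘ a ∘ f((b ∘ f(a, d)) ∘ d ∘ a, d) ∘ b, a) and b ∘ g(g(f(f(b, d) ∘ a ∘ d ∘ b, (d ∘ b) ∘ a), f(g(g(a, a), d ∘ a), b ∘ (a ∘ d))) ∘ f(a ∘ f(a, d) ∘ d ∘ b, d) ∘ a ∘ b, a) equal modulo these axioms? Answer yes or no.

Left:  b ∘ g(g(f(b ∘ f(b, d) ∘ f(b, d) ∘ a ∘ d, a ∘ b ∘ d), f(g(d ∘ a, g(a, a)), b ∘ a ∘ d)) ∘ a ∘ f((b ∘ f(a, d)) ∘ d ∘ a, d) ∘ b, a)
  Simplify inside:  g(g(f(b ∘ f(b, d) ∘ f(b, d) ∘ a ∘ d, a ∘ b ∘ d), f(g(d ∘ a, g(a, a)), b ∘ a ∘ d)) ∘ a ∘ f((b ∘ f(a, d)) ∘ d ∘ a, d) ∘ b, a)  →  g(a ∘ b ∘ f(a ∘ b ∘ d ∘ f(a, d), d) ∘ g(f(a ∘ b ∘ d ∘ f(b, d), a ∘ b ∘ d), f(g(a ∘ d, g(a, a)), a ∘ b ∘ d)), a)
  Sort:  b ∘ g(a ∘ b ∘ f(a ∘ b ∘ d ∘ f(a, d), d) ∘ g(f(a ∘ b ∘ d ∘ f(b, d), a ∘ b ∘ d), f(g(a ∘ d, g(a, a)), a ∘ b ∘ d)), a)
Right:  b ∘ g(g(f(f(b, d) ∘ a ∘ d ∘ b, (d ∘ b) ∘ a), f(g(g(a, a), d ∘ a), b ∘ (a ∘ d))) ∘ f(a ∘ f(a, d) ∘ d ∘ b, d) ∘ a ∘ b, a)
  Canonicalize subterm:  g(g(f(f(b, d) ∘ a ∘ d ∘ b, (d ∘ b) ∘ a), f(g(g(a, a), d ∘ a), b ∘ (a ∘ d))) ∘ f(a ∘ f(a, d) ∘ d ∘ b, d) ∘ a ∘ b, a)  →  g(a ∘ b ∘ f(a ∘ b ∘ d ∘ f(a, d), d) ∘ g(f(a ∘ b ∘ d ∘ f(b, d), a ∘ b ∘ d), f(g(g(a, a), a ∘ d), a ∘ b ∘ d)), a)
  Sort arguments:  b ∘ g(a ∘ b ∘ f(a ∘ b ∘ d ∘ f(a, d), d) ∘ g(f(a ∘ b ∘ d ∘ f(b, d), a ∘ b ∘ d), f(g(g(a, a), a ∘ d), a ∘ b ∘ d)), a)

Answer: no — b ∘ g(a ∘ b ∘ f(a ∘ b ∘ d ∘ f(a, d), d) ∘ g(f(a ∘ b ∘ d ∘ f(b, d), a ∘ b ∘ d), f(g(a ∘ d, g(a, a)), a ∘ b ∘ d)), a) vs b ∘ g(a ∘ b ∘ f(a ∘ b ∘ d ∘ f(a, d), d) ∘ g(f(a ∘ b ∘ d ∘ f(b, d), a ∘ b ∘ d), f(g(g(a, a), a ∘ d), a ∘ b ∘ d)), a)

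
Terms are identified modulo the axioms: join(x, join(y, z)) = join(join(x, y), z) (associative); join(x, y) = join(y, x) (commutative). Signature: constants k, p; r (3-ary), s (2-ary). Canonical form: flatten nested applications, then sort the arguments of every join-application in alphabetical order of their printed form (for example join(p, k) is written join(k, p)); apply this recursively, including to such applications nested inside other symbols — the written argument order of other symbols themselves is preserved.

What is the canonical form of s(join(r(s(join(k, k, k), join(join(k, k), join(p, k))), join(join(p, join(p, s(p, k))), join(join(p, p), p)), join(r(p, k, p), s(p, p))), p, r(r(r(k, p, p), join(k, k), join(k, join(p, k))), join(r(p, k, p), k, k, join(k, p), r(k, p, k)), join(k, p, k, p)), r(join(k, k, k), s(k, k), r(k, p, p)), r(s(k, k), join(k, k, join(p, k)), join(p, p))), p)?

Answer: s(join(p, r(join(k, k, k), s(k, k), r(k, p, p)), r(r(r(k, p, p), join(k, k), join(k, k, p)), join(k, k, k, p, r(k, p, k), r(p, k, p)), join(k, k, p, p)), r(s(join(k, k, k), join(k, k, k, p)), join(p, p, p, p, p, s(p, k)), join(r(p, k, p), s(p, p))), r(s(k, k), join(k, k, k, p), join(p, p))), p)

Derivation:
Work inside:  join(r(s(join(k, k, k), join(join(k, k), join(p, k))), join(join(p, join(p, s(p, k))), join(join(p, p), p)), join(r(p, k, p), s(p, p))), p, r(r(r(k, p, p), join(k, k), join(k, join(p, k))), join(r(p, k, p), k, k, join(k, p), r(k, p, k)), join(k, p, k, p)), r(join(k, k, k), s(k, k), r(k, p, p)), r(s(k, k), join(k, k, join(p, k)), join(p, p)))
Canonicalize subterm:  r(s(join(k, k, k), join(join(k, k), join(p, k))), join(join(p, join(p, s(p, k))), join(join(p, p), p)), join(r(p, k, p), s(p, p)))  →  r(s(join(k, k, k), join(k, k, k, p)), join(p, p, p, p, p, s(p, k)), join(r(p, k, p), s(p, p)))
Simplify inside:  r(r(r(k, p, p), join(k, k), join(k, join(p, k))), join(r(p, k, p), k, k, join(k, p), r(k, p, k)), join(k, p, k, p))  →  r(r(r(k, p, p), join(k, k), join(k, k, p)), join(k, k, k, p, r(k, p, k), r(p, k, p)), join(k, k, p, p))
Inside:  r(s(k, k), join(k, k, join(p, k)), join(p, p))  →  r(s(k, k), join(k, k, k, p), join(p, p))
Order the arguments:  join(p, r(join(k, k, k), s(k, k), r(k, p, p)), r(r(r(k, p, p), join(k, k), join(k, k, p)), join(k, k, k, p, r(k, p, k), r(p, k, p)), join(k, k, p, p)), r(s(join(k, k, k), join(k, k, k, p)), join(p, p, p, p, p, s(p, k)), join(r(p, k, p), s(p, p))), r(s(k, k), join(k, k, k, p), join(p, p)))
Rebuild:  s(join(p, r(join(k, k, k), s(k, k), r(k, p, p)), r(r(r(k, p, p), join(k, k), join(k, k, p)), join(k, k, k, p, r(k, p, k), r(p, k, p)), join(k, k, p, p)), r(s(join(k, k, k), join(k, k, k, p)), join(p, p, p, p, p, s(p, k)), join(r(p, k, p), s(p, p))), r(s(k, k), join(k, k, k, p), join(p, p))), p)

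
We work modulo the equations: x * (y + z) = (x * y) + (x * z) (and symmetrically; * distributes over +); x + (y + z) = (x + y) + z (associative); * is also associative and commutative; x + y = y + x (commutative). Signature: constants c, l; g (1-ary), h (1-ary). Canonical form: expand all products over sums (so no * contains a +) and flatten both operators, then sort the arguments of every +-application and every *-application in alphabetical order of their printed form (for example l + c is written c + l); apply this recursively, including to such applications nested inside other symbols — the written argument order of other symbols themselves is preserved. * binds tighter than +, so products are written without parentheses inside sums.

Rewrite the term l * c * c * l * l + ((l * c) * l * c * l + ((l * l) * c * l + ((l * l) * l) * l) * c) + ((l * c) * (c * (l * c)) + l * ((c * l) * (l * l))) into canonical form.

Answer: c * c * c * l * l + c * c * l * l * l + c * c * l * l * l + c * c * l * l * l + c * l * l * l * l + c * l * l * l * l

Derivation:
Expand:  c * c * l * l * l + c * c * l * l * l + c * c * l * l * l + c * l * l * l * l + c * c * c * l * l + c * l * l * l * l
Sort:  c * c * c * l * l + c * c * l * l * l + c * c * l * l * l + c * c * l * l * l + c * l * l * l * l + c * l * l * l * l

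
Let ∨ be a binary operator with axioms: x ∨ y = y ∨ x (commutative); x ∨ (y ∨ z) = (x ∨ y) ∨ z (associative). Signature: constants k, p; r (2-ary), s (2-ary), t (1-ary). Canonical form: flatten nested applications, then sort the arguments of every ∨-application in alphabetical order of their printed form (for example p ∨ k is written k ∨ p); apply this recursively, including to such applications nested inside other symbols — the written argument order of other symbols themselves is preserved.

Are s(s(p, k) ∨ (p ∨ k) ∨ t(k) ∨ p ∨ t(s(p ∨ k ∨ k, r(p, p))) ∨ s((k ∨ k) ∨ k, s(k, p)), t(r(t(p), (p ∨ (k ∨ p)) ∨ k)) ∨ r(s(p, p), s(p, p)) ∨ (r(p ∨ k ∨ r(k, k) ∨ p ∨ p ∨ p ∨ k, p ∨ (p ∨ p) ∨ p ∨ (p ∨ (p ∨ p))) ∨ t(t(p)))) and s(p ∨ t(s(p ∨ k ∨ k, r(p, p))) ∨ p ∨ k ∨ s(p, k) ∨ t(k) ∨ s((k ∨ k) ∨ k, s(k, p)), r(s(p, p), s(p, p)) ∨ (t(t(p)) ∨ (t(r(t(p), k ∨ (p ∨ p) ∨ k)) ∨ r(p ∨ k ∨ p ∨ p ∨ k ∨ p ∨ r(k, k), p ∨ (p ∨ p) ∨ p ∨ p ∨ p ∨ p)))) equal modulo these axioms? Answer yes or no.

Answer: yes — both canonical forms are s(k ∨ p ∨ p ∨ s(k ∨ k ∨ k, s(k, p)) ∨ s(p, k) ∨ t(k) ∨ t(s(k ∨ k ∨ p, r(p, p))), r(k ∨ k ∨ p ∨ p ∨ p ∨ p ∨ r(k, k), p ∨ p ∨ p ∨ p ∨ p ∨ p ∨ p) ∨ r(s(p, p), s(p, p)) ∨ t(r(t(p), k ∨ k ∨ p ∨ p)) ∨ t(t(p)))

Derivation:
Left:  s(s(p, k) ∨ (p ∨ k) ∨ t(k) ∨ p ∨ t(s(p ∨ k ∨ k, r(p, p))) ∨ s((k ∨ k) ∨ k, s(k, p)), t(r(t(p), (p ∨ (k ∨ p)) ∨ k)) ∨ r(s(p, p), s(p, p)) ∨ (r(p ∨ k ∨ r(k, k) ∨ p ∨ p ∨ p ∨ k, p ∨ (p ∨ p) ∨ p ∨ (p ∨ (p ∨ p))) ∨ t(t(p))))
  Descend into:  t(r(t(p), (p ∨ (k ∨ p)) ∨ k)) ∨ r(s(p, p), s(p, p)) ∨ (r(p ∨ k ∨ r(k, k) ∨ p ∨ p ∨ p ∨ k, p ∨ (p ∨ p) ∨ p ∨ (p ∨ (p ∨ p))) ∨ t(t(p)))
  Flatten:  t(r(t(p), (p ∨ (k ∨ p)) ∨ k)) ∨ r(s(p, p), s(p, p)) ∨ r(p ∨ k ∨ r(k, k) ∨ p ∨ p ∨ p ∨ k, p ∨ (p ∨ p) ∨ p ∨ (p ∨ (p ∨ p))) ∨ t(t(p))
  Simplify inside:  t(r(t(p), (p ∨ (k ∨ p)) ∨ k))  →  t(r(t(p), k ∨ k ∨ p ∨ p))
  Inside:  r(p ∨ k ∨ r(k, k) ∨ p ∨ p ∨ p ∨ k, p ∨ (p ∨ p) ∨ p ∨ (p ∨ (p ∨ p)))  →  r(k ∨ k ∨ p ∨ p ∨ p ∨ p ∨ r(k, k), p ∨ p ∨ p ∨ p ∨ p ∨ p ∨ p)
  Sort arguments:  r(k ∨ k ∨ p ∨ p ∨ p ∨ p ∨ r(k, k), p ∨ p ∨ p ∨ p ∨ p ∨ p ∨ p) ∨ r(s(p, p), s(p, p)) ∨ t(r(t(p), k ∨ k ∨ p ∨ p)) ∨ t(t(p))
  Put back:  s(k ∨ p ∨ p ∨ s(k ∨ k ∨ k, s(k, p)) ∨ s(p, k) ∨ t(k) ∨ t(s(k ∨ k ∨ p, r(p, p))), r(k ∨ k ∨ p ∨ p ∨ p ∨ p ∨ r(k, k), p ∨ p ∨ p ∨ p ∨ p ∨ p ∨ p) ∨ r(s(p, p), s(p, p)) ∨ t(r(t(p), k ∨ k ∨ p ∨ p)) ∨ t(t(p)))
Right:  s(p ∨ t(s(p ∨ k ∨ k, r(p, p))) ∨ p ∨ k ∨ s(p, k) ∨ t(k) ∨ s((k ∨ k) ∨ k, s(k, p)), r(s(p, p), s(p, p)) ∨ (t(t(p)) ∨ (t(r(t(p), k ∨ (p ∨ p) ∨ k)) ∨ r(p ∨ k ∨ p ∨ p ∨ k ∨ p ∨ r(k, k), p ∨ (p ∨ p) ∨ p ∨ p ∨ p ∨ p))))
  Descend into:  r(s(p, p), s(p, p)) ∨ (t(t(p)) ∨ (t(r(t(p), k ∨ (p ∨ p) ∨ k)) ∨ r(p ∨ k ∨ p ∨ p ∨ k ∨ p ∨ r(k, k), p ∨ (p ∨ p) ∨ p ∨ p ∨ p ∨ p)))
  Un-nest:  r(s(p, p), s(p, p)) ∨ t(t(p)) ∨ t(r(t(p), k ∨ (p ∨ p) ∨ k)) ∨ r(p ∨ k ∨ p ∨ p ∨ k ∨ p ∨ r(k, k), p ∨ (p ∨ p) ∨ p ∨ p ∨ p ∨ p)
  Canonicalize subterm:  t(r(t(p), k ∨ (p ∨ p) ∨ k))  →  t(r(t(p), k ∨ k ∨ p ∨ p))
  Simplify inside:  r(p ∨ k ∨ p ∨ p ∨ k ∨ p ∨ r(k, k), p ∨ (p ∨ p) ∨ p ∨ p ∨ p ∨ p)  →  r(k ∨ k ∨ p ∨ p ∨ p ∨ p ∨ r(k, k), p ∨ p ∨ p ∨ p ∨ p ∨ p ∨ p)
  Order the arguments:  r(k ∨ k ∨ p ∨ p ∨ p ∨ p ∨ r(k, k), p ∨ p ∨ p ∨ p ∨ p ∨ p ∨ p) ∨ r(s(p, p), s(p, p)) ∨ t(r(t(p), k ∨ k ∨ p ∨ p)) ∨ t(t(p))
  Put back:  s(k ∨ p ∨ p ∨ s(k ∨ k ∨ k, s(k, p)) ∨ s(p, k) ∨ t(k) ∨ t(s(k ∨ k ∨ p, r(p, p))), r(k ∨ k ∨ p ∨ p ∨ p ∨ p ∨ r(k, k), p ∨ p ∨ p ∨ p ∨ p ∨ p ∨ p) ∨ r(s(p, p), s(p, p)) ∨ t(r(t(p), k ∨ k ∨ p ∨ p)) ∨ t(t(p)))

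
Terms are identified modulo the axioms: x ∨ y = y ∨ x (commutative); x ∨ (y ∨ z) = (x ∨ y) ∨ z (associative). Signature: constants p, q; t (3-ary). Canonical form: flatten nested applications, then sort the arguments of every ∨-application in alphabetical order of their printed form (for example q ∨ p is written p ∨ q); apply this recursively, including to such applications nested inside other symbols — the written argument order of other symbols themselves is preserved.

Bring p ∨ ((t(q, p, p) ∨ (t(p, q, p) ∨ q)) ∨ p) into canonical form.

Answer: p ∨ p ∨ q ∨ t(p, q, p) ∨ t(q, p, p)

Derivation:
Un-nest:  p ∨ t(q, p, p) ∨ t(p, q, p) ∨ q ∨ p
Sort:  p ∨ p ∨ q ∨ t(p, q, p) ∨ t(q, p, p)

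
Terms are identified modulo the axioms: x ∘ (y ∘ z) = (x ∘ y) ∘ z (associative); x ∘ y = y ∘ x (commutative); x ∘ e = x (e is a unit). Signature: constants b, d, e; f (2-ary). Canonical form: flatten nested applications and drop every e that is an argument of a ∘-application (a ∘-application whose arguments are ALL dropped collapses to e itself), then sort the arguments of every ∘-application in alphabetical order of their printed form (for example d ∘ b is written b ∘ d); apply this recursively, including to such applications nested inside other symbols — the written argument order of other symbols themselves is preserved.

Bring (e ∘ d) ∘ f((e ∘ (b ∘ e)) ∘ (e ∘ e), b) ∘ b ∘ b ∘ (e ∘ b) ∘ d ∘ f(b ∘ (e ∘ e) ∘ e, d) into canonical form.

Answer: b ∘ b ∘ b ∘ d ∘ d ∘ f(b, b) ∘ f(b, d)

Derivation:
Merge nested applications:  e ∘ d ∘ f((e ∘ (b ∘ e)) ∘ (e ∘ e), b) ∘ b ∘ b ∘ e ∘ b ∘ d ∘ f(b ∘ (e ∘ e) ∘ e, d)
Inside:  f((e ∘ (b ∘ e)) ∘ (e ∘ e), b)  →  f(b, b)
Inside:  f(b ∘ (e ∘ e) ∘ e, d)  →  f(b, d)
Drop the unit:  drop e (×2)
Sort:  b ∘ b ∘ b ∘ d ∘ d ∘ f(b, b) ∘ f(b, d)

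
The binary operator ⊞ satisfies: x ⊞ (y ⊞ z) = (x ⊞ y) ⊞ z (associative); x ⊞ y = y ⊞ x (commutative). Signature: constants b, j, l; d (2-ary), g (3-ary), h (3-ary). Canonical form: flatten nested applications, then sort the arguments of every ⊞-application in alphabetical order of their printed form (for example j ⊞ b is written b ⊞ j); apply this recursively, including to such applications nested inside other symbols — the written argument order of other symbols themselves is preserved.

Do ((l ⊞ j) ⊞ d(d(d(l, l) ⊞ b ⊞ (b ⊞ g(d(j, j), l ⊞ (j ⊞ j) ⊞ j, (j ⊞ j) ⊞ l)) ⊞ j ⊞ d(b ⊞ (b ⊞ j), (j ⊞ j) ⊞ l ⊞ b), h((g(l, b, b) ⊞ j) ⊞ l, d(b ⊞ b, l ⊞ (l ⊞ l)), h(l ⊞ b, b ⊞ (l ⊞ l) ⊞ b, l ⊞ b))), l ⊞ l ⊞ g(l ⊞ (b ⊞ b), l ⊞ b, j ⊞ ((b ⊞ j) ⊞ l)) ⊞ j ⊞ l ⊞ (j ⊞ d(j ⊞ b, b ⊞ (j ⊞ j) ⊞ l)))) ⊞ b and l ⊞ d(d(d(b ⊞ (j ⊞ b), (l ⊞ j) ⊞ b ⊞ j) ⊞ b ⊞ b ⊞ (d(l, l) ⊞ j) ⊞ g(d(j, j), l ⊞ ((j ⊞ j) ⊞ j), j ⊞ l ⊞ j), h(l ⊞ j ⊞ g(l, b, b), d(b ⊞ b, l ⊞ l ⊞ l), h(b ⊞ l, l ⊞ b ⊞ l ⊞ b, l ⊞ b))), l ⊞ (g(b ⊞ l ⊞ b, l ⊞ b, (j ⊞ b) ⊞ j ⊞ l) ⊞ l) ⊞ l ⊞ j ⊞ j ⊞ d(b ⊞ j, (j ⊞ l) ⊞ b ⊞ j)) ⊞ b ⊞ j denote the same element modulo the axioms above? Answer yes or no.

Answer: yes — both canonical forms are b ⊞ d(d(b ⊞ b ⊞ d(b ⊞ b ⊞ j, b ⊞ j ⊞ j ⊞ l) ⊞ d(l, l) ⊞ g(d(j, j), j ⊞ j ⊞ j ⊞ l, j ⊞ j ⊞ l) ⊞ j, h(g(l, b, b) ⊞ j ⊞ l, d(b ⊞ b, l ⊞ l ⊞ l), h(b ⊞ l, b ⊞ b ⊞ l ⊞ l, b ⊞ l))), d(b ⊞ j, b ⊞ j ⊞ j ⊞ l) ⊞ g(b ⊞ b ⊞ l, b ⊞ l, b ⊞ j ⊞ j ⊞ l) ⊞ j ⊞ j ⊞ l ⊞ l ⊞ l) ⊞ j ⊞ l

Derivation:
Left:  ((l ⊞ j) ⊞ d(d(d(l, l) ⊞ b ⊞ (b ⊞ g(d(j, j), l ⊞ (j ⊞ j) ⊞ j, (j ⊞ j) ⊞ l)) ⊞ j ⊞ d(b ⊞ (b ⊞ j), (j ⊞ j) ⊞ l ⊞ b), h((g(l, b, b) ⊞ j) ⊞ l, d(b ⊞ b, l ⊞ (l ⊞ l)), h(l ⊞ b, b ⊞ (l ⊞ l) ⊞ b, l ⊞ b))), l ⊞ l ⊞ g(l ⊞ (b ⊞ b), l ⊞ b, j ⊞ ((b ⊞ j) ⊞ l)) ⊞ j ⊞ l ⊞ (j ⊞ d(j ⊞ b, b ⊞ (j ⊞ j) ⊞ l)))) ⊞ b
  Un-nest:  l ⊞ j ⊞ d(d(d(l, l) ⊞ b ⊞ (b ⊞ g(d(j, j), l ⊞ (j ⊞ j) ⊞ j, (j ⊞ j) ⊞ l)) ⊞ j ⊞ d(b ⊞ (b ⊞ j), (j ⊞ j) ⊞ l ⊞ b), h((g(l, b, b) ⊞ j) ⊞ l, d(b ⊞ b, l ⊞ (l ⊞ l)), h(l ⊞ b, b ⊞ (l ⊞ l) ⊞ b, l ⊞ b))), l ⊞ l ⊞ g(l ⊞ (b ⊞ b), l ⊞ b, j ⊞ ((b ⊞ j) ⊞ l)) ⊞ j ⊞ l ⊞ (j ⊞ d(j ⊞ b, b ⊞ (j ⊞ j) ⊞ l))) ⊞ b
  Inside:  d(d(d(l, l) ⊞ b ⊞ (b ⊞ g(d(j, j), l ⊞ (j ⊞ j) ⊞ j, (j ⊞ j) ⊞ l)) ⊞ j ⊞ d(b ⊞ (b ⊞ j), (j ⊞ j) ⊞ l ⊞ b), h((g(l, b, b) ⊞ j) ⊞ l, d(b ⊞ b, l ⊞ (l ⊞ l)), h(l ⊞ b, b ⊞ (l ⊞ l) ⊞ b, l ⊞ b))), l ⊞ l ⊞ g(l ⊞ (b ⊞ b), l ⊞ b, j ⊞ ((b ⊞ j) ⊞ l)) ⊞ j ⊞ l ⊞ (j ⊞ d(j ⊞ b, b ⊞ (j ⊞ j) ⊞ l)))  →  d(d(b ⊞ b ⊞ d(b ⊞ b ⊞ j, b ⊞ j ⊞ j ⊞ l) ⊞ d(l, l) ⊞ g(d(j, j), j ⊞ j ⊞ j ⊞ l, j ⊞ j ⊞ l) ⊞ j, h(g(l, b, b) ⊞ j ⊞ l, d(b ⊞ b, l ⊞ l ⊞ l), h(b ⊞ l, b ⊞ b ⊞ l ⊞ l, b ⊞ l))), d(b ⊞ j, b ⊞ j ⊞ j ⊞ l) ⊞ g(b ⊞ b ⊞ l, b ⊞ l, b ⊞ j ⊞ j ⊞ l) ⊞ j ⊞ j ⊞ l ⊞ l ⊞ l)
  Sort arguments:  b ⊞ d(d(b ⊞ b ⊞ d(b ⊞ b ⊞ j, b ⊞ j ⊞ j ⊞ l) ⊞ d(l, l) ⊞ g(d(j, j), j ⊞ j ⊞ j ⊞ l, j ⊞ j ⊞ l) ⊞ j, h(g(l, b, b) ⊞ j ⊞ l, d(b ⊞ b, l ⊞ l ⊞ l), h(b ⊞ l, b ⊞ b ⊞ l ⊞ l, b ⊞ l))), d(b ⊞ j, b ⊞ j ⊞ j ⊞ l) ⊞ g(b ⊞ b ⊞ l, b ⊞ l, b ⊞ j ⊞ j ⊞ l) ⊞ j ⊞ j ⊞ l ⊞ l ⊞ l) ⊞ j ⊞ l
Right:  l ⊞ d(d(d(b ⊞ (j ⊞ b), (l ⊞ j) ⊞ b ⊞ j) ⊞ b ⊞ b ⊞ (d(l, l) ⊞ j) ⊞ g(d(j, j), l ⊞ ((j ⊞ j) ⊞ j), j ⊞ l ⊞ j), h(l ⊞ j ⊞ g(l, b, b), d(b ⊞ b, l ⊞ l ⊞ l), h(b ⊞ l, l ⊞ b ⊞ l ⊞ b, l ⊞ b))), l ⊞ (g(b ⊞ l ⊞ b, l ⊞ b, (j ⊞ b) ⊞ j ⊞ l) ⊞ l) ⊞ l ⊞ j ⊞ j ⊞ d(b ⊞ j, (j ⊞ l) ⊞ b ⊞ j)) ⊞ b ⊞ j
  Simplify inside:  d(d(d(b ⊞ (j ⊞ b), (l ⊞ j) ⊞ b ⊞ j) ⊞ b ⊞ b ⊞ (d(l, l) ⊞ j) ⊞ g(d(j, j), l ⊞ ((j ⊞ j) ⊞ j), j ⊞ l ⊞ j), h(l ⊞ j ⊞ g(l, b, b), d(b ⊞ b, l ⊞ l ⊞ l), h(b ⊞ l, l ⊞ b ⊞ l ⊞ b, l ⊞ b))), l ⊞ (g(b ⊞ l ⊞ b, l ⊞ b, (j ⊞ b) ⊞ j ⊞ l) ⊞ l) ⊞ l ⊞ j ⊞ j ⊞ d(b ⊞ j, (j ⊞ l) ⊞ b ⊞ j))  →  d(d(b ⊞ b ⊞ d(b ⊞ b ⊞ j, b ⊞ j ⊞ j ⊞ l) ⊞ d(l, l) ⊞ g(d(j, j), j ⊞ j ⊞ j ⊞ l, j ⊞ j ⊞ l) ⊞ j, h(g(l, b, b) ⊞ j ⊞ l, d(b ⊞ b, l ⊞ l ⊞ l), h(b ⊞ l, b ⊞ b ⊞ l ⊞ l, b ⊞ l))), d(b ⊞ j, b ⊞ j ⊞ j ⊞ l) ⊞ g(b ⊞ b ⊞ l, b ⊞ l, b ⊞ j ⊞ j ⊞ l) ⊞ j ⊞ j ⊞ l ⊞ l ⊞ l)
  Order the arguments:  b ⊞ d(d(b ⊞ b ⊞ d(b ⊞ b ⊞ j, b ⊞ j ⊞ j ⊞ l) ⊞ d(l, l) ⊞ g(d(j, j), j ⊞ j ⊞ j ⊞ l, j ⊞ j ⊞ l) ⊞ j, h(g(l, b, b) ⊞ j ⊞ l, d(b ⊞ b, l ⊞ l ⊞ l), h(b ⊞ l, b ⊞ b ⊞ l ⊞ l, b ⊞ l))), d(b ⊞ j, b ⊞ j ⊞ j ⊞ l) ⊞ g(b ⊞ b ⊞ l, b ⊞ l, b ⊞ j ⊞ j ⊞ l) ⊞ j ⊞ j ⊞ l ⊞ l ⊞ l) ⊞ j ⊞ l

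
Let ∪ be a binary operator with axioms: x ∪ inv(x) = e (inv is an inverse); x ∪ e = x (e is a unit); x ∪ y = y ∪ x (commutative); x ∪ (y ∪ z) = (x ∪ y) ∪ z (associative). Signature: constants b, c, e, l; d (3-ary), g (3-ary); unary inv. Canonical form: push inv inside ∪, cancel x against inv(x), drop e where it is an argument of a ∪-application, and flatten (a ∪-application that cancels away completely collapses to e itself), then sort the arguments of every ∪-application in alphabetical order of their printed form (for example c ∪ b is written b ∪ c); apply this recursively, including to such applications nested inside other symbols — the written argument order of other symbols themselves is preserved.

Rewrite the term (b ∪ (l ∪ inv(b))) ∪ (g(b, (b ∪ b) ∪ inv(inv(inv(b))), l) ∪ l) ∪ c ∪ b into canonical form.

Push inv inside:  distribute inv over ∪ and collapse double inv
Combine occurrences:  b ∪ l ∪ l ∪ g(b, b, l) ∪ c
Sort:  b ∪ c ∪ g(b, b, l) ∪ l ∪ l

Answer: b ∪ c ∪ g(b, b, l) ∪ l ∪ l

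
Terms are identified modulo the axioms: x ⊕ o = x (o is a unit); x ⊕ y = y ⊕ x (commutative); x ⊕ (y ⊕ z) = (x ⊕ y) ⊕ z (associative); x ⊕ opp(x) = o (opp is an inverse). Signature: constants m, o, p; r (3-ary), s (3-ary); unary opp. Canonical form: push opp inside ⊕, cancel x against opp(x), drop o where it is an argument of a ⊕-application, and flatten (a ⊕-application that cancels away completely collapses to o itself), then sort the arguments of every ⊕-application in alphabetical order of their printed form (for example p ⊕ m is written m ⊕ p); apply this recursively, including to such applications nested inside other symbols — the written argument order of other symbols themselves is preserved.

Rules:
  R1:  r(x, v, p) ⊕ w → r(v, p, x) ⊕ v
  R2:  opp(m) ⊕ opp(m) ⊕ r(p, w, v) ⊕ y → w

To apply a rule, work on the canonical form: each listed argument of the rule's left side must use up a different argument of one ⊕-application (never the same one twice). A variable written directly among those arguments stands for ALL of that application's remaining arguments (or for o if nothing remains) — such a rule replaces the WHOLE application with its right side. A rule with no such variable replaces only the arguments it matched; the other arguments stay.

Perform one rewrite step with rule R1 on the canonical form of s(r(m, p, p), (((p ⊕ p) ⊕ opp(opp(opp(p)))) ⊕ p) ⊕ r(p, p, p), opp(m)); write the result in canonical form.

Answer: s(r(m, p, p), p ⊕ r(p, p, p), opp(m))

Derivation:
Canonical form:  s(r(m, p, p), p ⊕ p ⊕ r(p, p, p), opp(m))
Apply R1:  consuming r(p, p, p);  v := p, w := p ⊕ p, x := p
The variable takes the whole remainder — replace the entire application.
Giving:  s(r(m, p, p), p ⊕ r(p, p, p), opp(m))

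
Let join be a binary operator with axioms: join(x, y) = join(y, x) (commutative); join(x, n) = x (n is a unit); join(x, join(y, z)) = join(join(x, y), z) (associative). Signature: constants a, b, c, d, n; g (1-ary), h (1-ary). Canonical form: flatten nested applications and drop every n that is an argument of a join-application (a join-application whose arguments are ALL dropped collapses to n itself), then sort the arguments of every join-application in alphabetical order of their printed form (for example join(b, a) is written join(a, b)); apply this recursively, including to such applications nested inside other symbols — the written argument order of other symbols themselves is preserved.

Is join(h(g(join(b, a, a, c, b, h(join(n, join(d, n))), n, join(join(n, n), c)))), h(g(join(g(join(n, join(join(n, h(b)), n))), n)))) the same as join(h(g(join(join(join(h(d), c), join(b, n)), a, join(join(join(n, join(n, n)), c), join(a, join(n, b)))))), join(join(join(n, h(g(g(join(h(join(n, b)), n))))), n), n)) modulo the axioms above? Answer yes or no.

Left:  join(h(g(join(b, a, a, c, b, h(join(n, join(d, n))), n, join(join(n, n), c)))), h(g(join(g(join(n, join(join(n, h(b)), n))), n))))
  Simplify inside:  h(g(join(b, a, a, c, b, h(join(n, join(d, n))), n, join(join(n, n), c))))  →  h(g(join(a, a, b, b, c, c, h(d))))
  Inside:  h(g(join(g(join(n, join(join(n, h(b)), n))), n)))  →  h(g(g(h(b))))
  Sort arguments:  join(h(g(g(h(b)))), h(g(join(a, a, b, b, c, c, h(d)))))
Right:  join(h(g(join(join(join(h(d), c), join(b, n)), a, join(join(join(n, join(n, n)), c), join(a, join(n, b)))))), join(join(join(n, h(g(g(join(h(join(n, b)), n))))), n), n))
  Merge nested applications:  join(h(g(join(join(join(h(d), c), join(b, n)), a, join(join(join(n, join(n, n)), c), join(a, join(n, b)))))), n, h(g(g(join(h(join(n, b)), n)))), n, n)
  Inside:  h(g(join(join(join(h(d), c), join(b, n)), a, join(join(join(n, join(n, n)), c), join(a, join(n, b))))))  →  h(g(join(a, a, b, b, c, c, h(d))))
  Simplify inside:  h(g(g(join(h(join(n, b)), n))))  →  h(g(g(h(b))))
  Unit:  drop n (×3)
  Sort:  join(h(g(g(h(b)))), h(g(join(a, a, b, b, c, c, h(d)))))

Answer: yes — both canonical forms are join(h(g(g(h(b)))), h(g(join(a, a, b, b, c, c, h(d)))))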